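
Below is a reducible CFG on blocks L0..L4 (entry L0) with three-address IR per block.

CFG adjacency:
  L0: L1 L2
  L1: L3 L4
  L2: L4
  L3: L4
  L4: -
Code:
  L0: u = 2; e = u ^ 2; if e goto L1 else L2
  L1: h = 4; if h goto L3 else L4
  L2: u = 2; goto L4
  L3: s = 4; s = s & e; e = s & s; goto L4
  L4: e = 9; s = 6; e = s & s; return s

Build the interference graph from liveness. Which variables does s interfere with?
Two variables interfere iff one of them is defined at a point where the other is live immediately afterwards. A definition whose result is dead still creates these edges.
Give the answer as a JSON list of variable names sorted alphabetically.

Answer: ["e"]

Derivation:
def/use:
  L0: def={e,u} ue=∅
  L1: def={h} ue=∅
  L2: def={u} ue=∅
  L3: def={e,s} ue={e}
  L4: def={e,s} ue=∅

Backward fixpoint:
  live L0: ∅→{e}
  live L1: {e}→{e}
  live L2: ∅→∅
  live L3: {e}→∅
  live L4: ∅→∅

Interfere edges:
  e — {h,s}
  h — {e}
  s — {e}
  u — ∅

N(s) = ["e"]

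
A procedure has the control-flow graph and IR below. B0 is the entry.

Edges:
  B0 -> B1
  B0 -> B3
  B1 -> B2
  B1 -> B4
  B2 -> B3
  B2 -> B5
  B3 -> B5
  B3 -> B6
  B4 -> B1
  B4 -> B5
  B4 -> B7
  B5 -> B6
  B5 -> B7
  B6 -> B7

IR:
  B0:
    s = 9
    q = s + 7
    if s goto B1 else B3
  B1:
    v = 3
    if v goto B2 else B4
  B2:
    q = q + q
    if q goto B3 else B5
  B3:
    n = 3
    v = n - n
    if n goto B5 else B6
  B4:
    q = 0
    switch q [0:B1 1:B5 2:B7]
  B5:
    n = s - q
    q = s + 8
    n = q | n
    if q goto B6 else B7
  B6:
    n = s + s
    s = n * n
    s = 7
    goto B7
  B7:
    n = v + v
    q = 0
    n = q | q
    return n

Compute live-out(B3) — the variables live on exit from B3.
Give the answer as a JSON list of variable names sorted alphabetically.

Block summaries:
  B0: def={q,s} ue=∅
  B1: def={v} ue=∅
  B2: def={q} ue={q}
  B3: def={n,v} ue=∅
  B4: def={q} ue=∅
  B5: def={n,q} ue={q,s}
  B6: def={n,s} ue={s}
  B7: def={n,q} ue={v}

Live sets:
  B0 li=∅ lo={q,s}
  B1 li={q,s} lo={q,s,v}
  B2 li={q,s,v} lo={q,s,v}
  B3 li={q,s} lo={q,s,v}
  B4 li={s,v} lo={q,s,v}
  B5 li={q,s,v} lo={s,v}
  B6 li={s,v} lo={v}
  B7 li={v} lo=∅

live-out(B3) = ["q", "s", "v"]

Answer: ["q", "s", "v"]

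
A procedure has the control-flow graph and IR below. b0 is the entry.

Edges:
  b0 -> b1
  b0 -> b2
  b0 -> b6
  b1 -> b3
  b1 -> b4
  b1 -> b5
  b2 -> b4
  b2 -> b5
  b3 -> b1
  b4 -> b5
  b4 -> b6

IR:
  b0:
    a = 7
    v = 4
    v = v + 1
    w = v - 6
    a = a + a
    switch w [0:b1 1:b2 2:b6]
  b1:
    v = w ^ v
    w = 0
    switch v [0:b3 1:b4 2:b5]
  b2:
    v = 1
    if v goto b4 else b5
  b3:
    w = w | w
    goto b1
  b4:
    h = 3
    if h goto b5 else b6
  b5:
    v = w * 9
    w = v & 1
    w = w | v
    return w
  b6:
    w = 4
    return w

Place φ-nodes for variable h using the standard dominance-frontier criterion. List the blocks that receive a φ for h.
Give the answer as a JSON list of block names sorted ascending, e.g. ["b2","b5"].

Answer: ["b5", "b6"]

Working:
idom tree: b1←b0 b2←b0 b3←b1 b4←b0 b5←b0 b6←b0
Dom at joins:
  b1: preds {b0,b3}: {b0} ∩ {b0,b1,b3} = {b0}; idom=b0
  b4: preds {b1,b2}: {b0,b1} ∩ {b0,b2} = {b0}; idom=b0
  b5: preds {b1,b2,b4}: {b0,b1} ∩ {b0,b2} ∩ {b0,b4} = {b0}; idom=b0
  b6: preds {b0,b4}: {b0} ∩ {b0,b4} = {b0}; idom=b0

Frontier:
  b1←b0: walk · to b0
  b1←b3: walk b3→b1 to b0
  b4←b1: walk b1 to b0
  b4←b2: walk b2 to b0
  b5←b1: walk b1 to b0
  b5←b2: walk b2 to b0
  b5←b4: walk b4 to b0
  b6←b0: walk · to b0
  b6←b4: walk b4 to b0
  b0 → ∅
  b1 → {b1,b4,b5}
  b2 → {b4,b5}
  b3 → {b1}
  b4 → {b5,b6}
  b5 → ∅
  b6 → ∅

φ for h: defs {b4}
  DF⁺ = {b5,b6}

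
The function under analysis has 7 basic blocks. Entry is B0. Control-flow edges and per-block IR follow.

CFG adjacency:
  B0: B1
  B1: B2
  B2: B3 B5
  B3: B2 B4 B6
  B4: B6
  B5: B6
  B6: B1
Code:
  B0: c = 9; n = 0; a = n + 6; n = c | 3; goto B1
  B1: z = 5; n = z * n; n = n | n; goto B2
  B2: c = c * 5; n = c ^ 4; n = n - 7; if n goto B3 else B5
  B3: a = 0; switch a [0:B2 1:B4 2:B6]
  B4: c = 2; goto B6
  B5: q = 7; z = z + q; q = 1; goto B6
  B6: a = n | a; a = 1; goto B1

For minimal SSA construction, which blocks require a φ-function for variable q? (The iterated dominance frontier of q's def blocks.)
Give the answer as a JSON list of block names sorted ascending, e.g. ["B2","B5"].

Answer: ["B1", "B6"]

Derivation:
idom tree: B1←B0 B2←B1 B3←B2 B4←B3 B5←B2 B6←B2
Join-block Dom:
  B1: preds {B0,B6}: {B0} ∩ {B0,B1,B2,B6} = {B0}; idom=B0
  B2: preds {B1,B3}: {B0,B1} ∩ {B0,B1,B2,B3} = {B0,B1}; idom=B1
  B6: preds {B3,B4,B5}: {B0,B1,B2,B3} ∩ {B0,B1,B2,B3,B4} ∩ {B0,B1,B2,B5} = {B0,B1,B2}; idom=B2

Frontier:
  B1←B0: walk · to B0
  B1←B6: walk B6→B2→B1 to B0
  B2←B1: walk · to B1
  B2←B3: walk B3→B2 to B1
  B6←B3: walk B3 to B2
  B6←B4: walk B4→B3 to B2
  B6←B5: walk B5 to B2
  DF(B0)=∅
  DF(B1)={B1}
  DF(B2)={B1,B2}
  DF(B3)={B2,B6}
  DF(B4)={B6}
  DF(B5)={B6}
  DF(B6)={B1}

φ for q: defs {B5}
  DF⁺ = {B1,B6}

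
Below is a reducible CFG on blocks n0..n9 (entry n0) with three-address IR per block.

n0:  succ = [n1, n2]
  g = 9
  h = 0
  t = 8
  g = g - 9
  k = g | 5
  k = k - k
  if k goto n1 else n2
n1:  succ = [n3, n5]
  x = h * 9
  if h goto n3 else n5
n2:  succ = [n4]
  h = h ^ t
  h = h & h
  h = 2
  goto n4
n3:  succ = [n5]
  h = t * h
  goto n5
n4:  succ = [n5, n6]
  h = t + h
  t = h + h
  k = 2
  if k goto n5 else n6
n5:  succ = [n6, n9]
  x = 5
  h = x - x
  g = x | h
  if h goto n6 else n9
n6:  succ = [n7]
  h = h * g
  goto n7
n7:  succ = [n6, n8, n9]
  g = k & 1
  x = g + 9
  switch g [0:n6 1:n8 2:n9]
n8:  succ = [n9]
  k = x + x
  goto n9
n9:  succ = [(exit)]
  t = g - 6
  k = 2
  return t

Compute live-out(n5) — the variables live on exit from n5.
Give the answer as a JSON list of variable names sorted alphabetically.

Answer: ["g", "h", "k"]

Analysis:
Per-block:
  n0 def {g,h,k,t} use ∅
  n1 def {x} use {h}
  n2 def {h} use {h,t}
  n3 def {h} use {h,t}
  n4 def {h,k,t} use {h,t}
  n5 def {g,h,x} use ∅
  n6 def {h} use {g,h}
  n7 def {g,x} use {k}
  n8 def {k} use {x}
  n9 def {k,t} use {g}

Backward fixpoint:
  n0: in=∅ out={g,h,k,t}
  n1: in={h,k,t} out={h,k,t}
  n2: in={g,h,t} out={g,h,t}
  n3: in={h,k,t} out={k}
  n4: in={g,h,t} out={g,h,k}
  n5: in={k} out={g,h,k}
  n6: in={g,h,k} out={h,k}
  n7: in={h,k} out={g,h,k,x}
  n8: in={g,x} out={g}
  n9: in={g} out=∅

live-out(n5) = ["g", "h", "k"]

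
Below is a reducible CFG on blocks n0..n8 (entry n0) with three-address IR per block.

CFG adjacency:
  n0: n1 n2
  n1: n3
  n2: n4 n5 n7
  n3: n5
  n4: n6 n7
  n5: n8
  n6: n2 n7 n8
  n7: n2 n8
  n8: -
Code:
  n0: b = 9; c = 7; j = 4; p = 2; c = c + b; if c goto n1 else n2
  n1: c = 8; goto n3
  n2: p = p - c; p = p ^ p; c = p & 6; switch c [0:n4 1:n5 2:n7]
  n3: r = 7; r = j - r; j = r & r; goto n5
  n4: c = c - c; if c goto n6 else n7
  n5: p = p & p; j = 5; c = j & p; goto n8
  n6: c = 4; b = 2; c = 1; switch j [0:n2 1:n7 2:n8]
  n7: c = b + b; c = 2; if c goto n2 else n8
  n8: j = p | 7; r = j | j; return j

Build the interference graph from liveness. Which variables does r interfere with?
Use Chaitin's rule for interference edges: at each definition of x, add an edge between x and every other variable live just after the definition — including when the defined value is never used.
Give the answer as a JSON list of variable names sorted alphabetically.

Per-block:
  n0 def {b,c,j,p} use ∅
  n1 def {c} use ∅
  n2 def {c,p} use {c,p}
  n3 def {j,r} use {j}
  n4 def {c} use {c}
  n5 def {c,j,p} use {p}
  n6 def {b,c} use {j}
  n7 def {c} use {b}
  n8 def {j,r} use {p}

Live sets:
  n0 li=∅ lo={b,c,j,p}
  n1 li={j,p} lo={j,p}
  n2 li={b,c,j,p} lo={b,c,j,p}
  n3 li={j,p} lo={p}
  n4 li={b,c,j,p} lo={b,j,p}
  n5 li={p} lo={p}
  n6 li={j,p} lo={b,c,j,p}
  n7 li={b,j,p} lo={b,c,j,p}
  n8 li={p} lo=∅

Interference:
  b — {c,j,p}
  c — {b,j,p}
  j — {b,c,p,r}
  p — {b,c,j,r}
  r — {j,p}

N(r) = ["j", "p"]

Answer: ["j", "p"]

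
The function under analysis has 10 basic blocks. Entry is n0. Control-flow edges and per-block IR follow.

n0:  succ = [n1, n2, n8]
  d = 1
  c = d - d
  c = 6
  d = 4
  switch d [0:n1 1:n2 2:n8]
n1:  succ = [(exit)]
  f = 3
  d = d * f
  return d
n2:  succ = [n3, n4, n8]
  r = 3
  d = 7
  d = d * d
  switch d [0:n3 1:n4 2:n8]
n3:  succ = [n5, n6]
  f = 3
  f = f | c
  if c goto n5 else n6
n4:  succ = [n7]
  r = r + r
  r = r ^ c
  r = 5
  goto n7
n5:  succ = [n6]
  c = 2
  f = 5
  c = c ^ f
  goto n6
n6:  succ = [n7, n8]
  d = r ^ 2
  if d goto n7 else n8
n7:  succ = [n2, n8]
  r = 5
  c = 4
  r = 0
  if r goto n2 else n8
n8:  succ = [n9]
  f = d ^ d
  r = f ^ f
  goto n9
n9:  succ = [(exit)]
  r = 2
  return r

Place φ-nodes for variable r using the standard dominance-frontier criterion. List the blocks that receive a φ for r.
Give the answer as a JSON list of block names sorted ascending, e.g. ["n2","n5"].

Answer: ["n2", "n7", "n8"]

Derivation:
idom tree: n1←n0 n2←n0 n3←n2 n4←n2 n5←n3 n6←n3 n7←n2 n8←n0 n9←n8
Dom at joins:
  n2: preds {n0,n7}: {n0} ∩ {n0,n2,n7} = {n0}; idom=n0
  n6: preds {n3,n5}: {n0,n2,n3} ∩ {n0,n2,n3,n5} = {n0,n2,n3}; idom=n3
  n7: preds {n4,n6}: {n0,n2,n4} ∩ {n0,n2,n3,n6} = {n0,n2}; idom=n2
  n8: preds {n0,n2,n6,n7}: {n0} ∩ {n0,n2} ∩ {n0,n2,n3,n6} ∩ {n0,n2,n7} = {n0}; idom=n0

DF walk-up:
  join n2 pred n0: · stop@n0
  join n2 pred n7: n7→n2 stop@n0
  join n6 pred n3: · stop@n3
  join n6 pred n5: n5 stop@n3
  join n7 pred n4: n4 stop@n2
  join n7 pred n6: n6→n3 stop@n2
  join n8 pred n0: · stop@n0
  join n8 pred n2: n2 stop@n0
  join n8 pred n6: n6→n3→n2 stop@n0
  join n8 pred n7: n7→n2 stop@n0
  n0: DF=∅
  n1: DF=∅
  n2: DF={n2,n8}
  n3: DF={n7,n8}
  n4: DF={n7}
  n5: DF={n6}
  n6: DF={n7,n8}
  n7: DF={n2,n8}
  n8: DF=∅
  n9: DF=∅

φ for r: defs {n2,n4,n7,n8,n9}
  DF⁺ = {n2,n7,n8}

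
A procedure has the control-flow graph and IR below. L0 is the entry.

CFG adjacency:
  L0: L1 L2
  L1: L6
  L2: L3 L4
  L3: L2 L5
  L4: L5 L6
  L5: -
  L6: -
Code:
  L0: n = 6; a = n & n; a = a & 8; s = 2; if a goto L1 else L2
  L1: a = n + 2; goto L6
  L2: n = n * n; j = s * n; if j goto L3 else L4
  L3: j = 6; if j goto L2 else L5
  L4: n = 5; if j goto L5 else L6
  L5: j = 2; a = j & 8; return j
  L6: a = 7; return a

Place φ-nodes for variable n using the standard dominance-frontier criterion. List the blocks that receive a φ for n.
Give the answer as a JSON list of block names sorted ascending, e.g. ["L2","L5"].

Answer: ["L2", "L5", "L6"]

Derivation:
idom tree: L1←L0 L2←L0 L3←L2 L4←L2 L5←L2 L6←L0
Dom∩ at merges:
  L2: preds {L0,L3}: {L0} ∩ {L0,L2,L3} = {L0}; idom=L0
  L5: preds {L3,L4}: {L0,L2,L3} ∩ {L0,L2,L4} = {L0,L2}; idom=L2
  L6: preds {L1,L4}: {L0,L1} ∩ {L0,L2,L4} = {L0}; idom=L0

Frontier:
  join L2 pred L0: · stop@L0
  join L2 pred L3: L3→L2 stop@L0
  join L5 pred L3: L3 stop@L2
  join L5 pred L4: L4 stop@L2
  join L6 pred L1: L1 stop@L0
  join L6 pred L4: L4→L2 stop@L0
  L0: DF=∅
  L1: DF={L6}
  L2: DF={L2,L6}
  L3: DF={L2,L5}
  L4: DF={L5,L6}
  L5: DF=∅
  L6: DF=∅

φ for n: defs {L0,L2,L4}
  DF⁺ = {L2,L5,L6}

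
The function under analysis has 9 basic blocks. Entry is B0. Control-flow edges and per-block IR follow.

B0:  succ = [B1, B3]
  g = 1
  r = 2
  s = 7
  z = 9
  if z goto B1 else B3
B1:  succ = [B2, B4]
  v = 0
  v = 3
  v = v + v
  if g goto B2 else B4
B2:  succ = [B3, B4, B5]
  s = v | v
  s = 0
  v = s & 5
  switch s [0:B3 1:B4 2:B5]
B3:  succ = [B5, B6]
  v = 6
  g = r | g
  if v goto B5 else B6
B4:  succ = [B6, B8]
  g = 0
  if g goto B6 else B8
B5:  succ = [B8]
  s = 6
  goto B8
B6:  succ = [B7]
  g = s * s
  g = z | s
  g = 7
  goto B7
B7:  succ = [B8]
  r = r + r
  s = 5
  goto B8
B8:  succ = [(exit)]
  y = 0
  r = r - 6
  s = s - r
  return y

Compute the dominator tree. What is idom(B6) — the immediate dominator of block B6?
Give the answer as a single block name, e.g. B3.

idom tree: B1←B0 B2←B1 B3←B0 B4←B1 B5←B0 B6←B0 B7←B6 B8←B0
Dom at joins:
  B3: preds {B0,B2}: {B0} ∩ {B0,B1,B2} = {B0}; idom=B0
  B4: preds {B1,B2}: {B0,B1} ∩ {B0,B1,B2} = {B0,B1}; idom=B1
  B5: preds {B2,B3}: {B0,B1,B2} ∩ {B0,B3} = {B0}; idom=B0
  B6: preds {B3,B4}: {B0,B3} ∩ {B0,B1,B4} = {B0}; idom=B0
  B8: preds {B4,B5,B7}: {B0,B1,B4} ∩ {B0,B5} ∩ {B0,B6,B7} = {B0}; idom=B0

idom(B6) = B0

Answer: B0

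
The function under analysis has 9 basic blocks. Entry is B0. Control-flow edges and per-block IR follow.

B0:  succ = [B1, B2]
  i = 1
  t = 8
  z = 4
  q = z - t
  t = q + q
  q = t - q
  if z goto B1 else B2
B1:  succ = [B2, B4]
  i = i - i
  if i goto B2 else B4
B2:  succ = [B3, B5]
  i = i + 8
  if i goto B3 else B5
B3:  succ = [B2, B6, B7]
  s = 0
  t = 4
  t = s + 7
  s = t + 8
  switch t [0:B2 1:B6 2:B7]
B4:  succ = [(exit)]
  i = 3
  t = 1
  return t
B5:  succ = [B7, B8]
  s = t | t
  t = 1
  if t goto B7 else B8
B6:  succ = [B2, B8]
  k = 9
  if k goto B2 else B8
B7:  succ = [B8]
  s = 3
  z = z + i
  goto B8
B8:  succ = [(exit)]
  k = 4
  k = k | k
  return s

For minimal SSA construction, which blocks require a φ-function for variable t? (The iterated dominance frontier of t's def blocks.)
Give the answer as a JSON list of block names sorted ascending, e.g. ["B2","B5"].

Answer: ["B2", "B7", "B8"]

Working:
idom tree: B1←B0 B2←B0 B3←B2 B4←B1 B5←B2 B6←B3 B7←B2 B8←B2
Dom∩ at merges:
  B2: preds {B0,B1,B3,B6}: {B0} ∩ {B0,B1} ∩ {B0,B2,B3} ∩ {B0,B2,B3,B6} = {B0}; idom=B0
  B7: preds {B3,B5}: {B0,B2,B3} ∩ {B0,B2,B5} = {B0,B2}; idom=B2
  B8: preds {B5,B6,B7}: {B0,B2,B5} ∩ {B0,B2,B3,B6} ∩ {B0,B2,B7} = {B0,B2}; idom=B2

DF derivation:
  join B2 pred B0: · stop@B0
  join B2 pred B1: B1 stop@B0
  join B2 pred B3: B3→B2 stop@B0
  join B2 pred B6: B6→B3→B2 stop@B0
  join B7 pred B3: B3 stop@B2
  join B7 pred B5: B5 stop@B2
  join B8 pred B5: B5 stop@B2
  join B8 pred B6: B6→B3 stop@B2
  join B8 pred B7: B7 stop@B2
  B0: DF=∅
  B1: DF={B2}
  B2: DF={B2}
  B3: DF={B2,B7,B8}
  B4: DF=∅
  B5: DF={B7,B8}
  B6: DF={B2,B8}
  B7: DF={B8}
  B8: DF=∅

φ for t: defs {B0,B3,B4,B5}
  DF⁺ = {B2,B7,B8}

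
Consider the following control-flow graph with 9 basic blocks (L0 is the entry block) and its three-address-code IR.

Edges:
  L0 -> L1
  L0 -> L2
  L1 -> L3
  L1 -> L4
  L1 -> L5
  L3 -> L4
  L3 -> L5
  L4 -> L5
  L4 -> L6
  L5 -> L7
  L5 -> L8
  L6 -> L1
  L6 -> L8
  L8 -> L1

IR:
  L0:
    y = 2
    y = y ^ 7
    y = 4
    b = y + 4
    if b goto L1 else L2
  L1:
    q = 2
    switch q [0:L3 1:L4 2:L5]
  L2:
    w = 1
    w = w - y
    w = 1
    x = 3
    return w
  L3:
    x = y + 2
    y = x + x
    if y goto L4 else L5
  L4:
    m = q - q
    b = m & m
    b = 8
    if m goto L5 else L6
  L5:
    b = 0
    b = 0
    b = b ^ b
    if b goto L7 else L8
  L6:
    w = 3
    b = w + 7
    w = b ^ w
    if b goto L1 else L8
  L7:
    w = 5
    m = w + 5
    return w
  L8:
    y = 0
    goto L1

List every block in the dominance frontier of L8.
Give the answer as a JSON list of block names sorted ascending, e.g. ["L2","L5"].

idom tree: L1←L0 L2←L0 L3←L1 L4←L1 L5←L1 L6←L4 L7←L5 L8←L1
Dom∩ at merges:
  L1: preds {L0,L6,L8}: {L0} ∩ {L0,L1,L4,L6} ∩ {L0,L1,L8} = {L0}; idom=L0
  L4: preds {L1,L3}: {L0,L1} ∩ {L0,L1,L3} = {L0,L1}; idom=L1
  L5: preds {L1,L3,L4}: {L0,L1} ∩ {L0,L1,L3} ∩ {L0,L1,L4} = {L0,L1}; idom=L1
  L8: preds {L5,L6}: {L0,L1,L5} ∩ {L0,L1,L4,L6} = {L0,L1}; idom=L1

Frontier:
  L1←L0: walk · to L0
  L1←L6: walk L6→L4→L1 to L0
  L1←L8: walk L8→L1 to L0
  L4←L1: walk · to L1
  L4←L3: walk L3 to L1
  L5←L1: walk · to L1
  L5←L3: walk L3 to L1
  L5←L4: walk L4 to L1
  L8←L5: walk L5 to L1
  L8←L6: walk L6→L4 to L1
  L0: DF=∅
  L1: DF={L1}
  L2: DF=∅
  L3: DF={L4,L5}
  L4: DF={L1,L5,L8}
  L5: DF={L8}
  L6: DF={L1,L8}
  L7: DF=∅
  L8: DF={L1}

DF(L8) = ["L1"]

Answer: ["L1"]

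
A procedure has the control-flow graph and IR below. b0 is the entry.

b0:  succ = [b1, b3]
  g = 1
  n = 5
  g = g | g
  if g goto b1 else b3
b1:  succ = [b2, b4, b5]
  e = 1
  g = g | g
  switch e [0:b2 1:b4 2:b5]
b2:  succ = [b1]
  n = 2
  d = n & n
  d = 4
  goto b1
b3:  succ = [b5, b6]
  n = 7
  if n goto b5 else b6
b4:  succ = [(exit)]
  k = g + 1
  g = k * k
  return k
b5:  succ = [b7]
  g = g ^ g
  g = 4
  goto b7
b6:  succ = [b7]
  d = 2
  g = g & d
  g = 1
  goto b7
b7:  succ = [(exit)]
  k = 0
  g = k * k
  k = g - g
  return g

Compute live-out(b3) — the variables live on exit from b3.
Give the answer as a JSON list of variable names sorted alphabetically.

Answer: ["g"]

Derivation:
Per-block:
  b0 def {g,n} use ∅
  b1 def {e,g} use {g}
  b2 def {d,n} use ∅
  b3 def {n} use ∅
  b4 def {g,k} use {g}
  b5 def {g} use {g}
  b6 def {d,g} use {g}
  b7 def {g,k} use ∅

Backward fixpoint:
  b0 li=∅ lo={g}
  b1 li={g} lo={g}
  b2 li={g} lo={g}
  b3 li={g} lo={g}
  b4 li={g} lo=∅
  b5 li={g} lo=∅
  b6 li={g} lo=∅
  b7 li=∅ lo=∅

live-out(b3) = ["g"]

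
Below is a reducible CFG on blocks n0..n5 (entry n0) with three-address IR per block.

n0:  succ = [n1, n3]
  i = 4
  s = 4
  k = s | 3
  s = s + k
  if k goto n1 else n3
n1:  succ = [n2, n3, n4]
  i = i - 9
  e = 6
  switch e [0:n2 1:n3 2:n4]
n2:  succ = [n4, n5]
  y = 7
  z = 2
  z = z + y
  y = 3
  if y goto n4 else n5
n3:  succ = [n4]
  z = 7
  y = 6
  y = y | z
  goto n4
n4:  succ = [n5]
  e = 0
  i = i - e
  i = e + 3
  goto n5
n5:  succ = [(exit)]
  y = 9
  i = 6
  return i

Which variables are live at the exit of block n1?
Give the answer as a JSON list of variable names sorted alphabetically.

def/use:
  n0: def={i,k,s} ue=∅
  n1: def={e,i} ue={i}
  n2: def={y,z} ue=∅
  n3: def={y,z} ue=∅
  n4: def={e,i} ue={i}
  n5: def={i,y} ue=∅

Live sets:
  live n0: ∅→{i}
  live n1: {i}→{i}
  live n2: {i}→{i}
  live n3: {i}→{i}
  live n4: {i}→∅
  live n5: ∅→∅

live-out(n1) = ["i"]

Answer: ["i"]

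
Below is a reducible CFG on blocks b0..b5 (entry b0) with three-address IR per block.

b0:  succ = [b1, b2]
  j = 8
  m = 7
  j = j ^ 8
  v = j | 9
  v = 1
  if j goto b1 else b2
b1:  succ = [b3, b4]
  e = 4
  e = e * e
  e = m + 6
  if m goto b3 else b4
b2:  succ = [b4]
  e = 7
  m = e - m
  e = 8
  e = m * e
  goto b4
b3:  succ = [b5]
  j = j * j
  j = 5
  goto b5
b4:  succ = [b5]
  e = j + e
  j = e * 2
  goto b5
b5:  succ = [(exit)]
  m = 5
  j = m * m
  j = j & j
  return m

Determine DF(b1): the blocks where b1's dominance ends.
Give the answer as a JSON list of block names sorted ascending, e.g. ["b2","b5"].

Answer: ["b4", "b5"]

Derivation:
idom tree: b1←b0 b2←b0 b3←b1 b4←b0 b5←b0
Dom at joins:
  b4: preds {b1,b2}: {b0,b1} ∩ {b0,b2} = {b0}; idom=b0
  b5: preds {b3,b4}: {b0,b1,b3} ∩ {b0,b4} = {b0}; idom=b0

DF walk-up:
  b4←b1: walk b1 to b0
  b4←b2: walk b2 to b0
  b5←b3: walk b3→b1 to b0
  b5←b4: walk b4 to b0
  DF(b0)=∅
  DF(b1)={b4,b5}
  DF(b2)={b4}
  DF(b3)={b5}
  DF(b4)={b5}
  DF(b5)=∅

DF(b1) = ["b4", "b5"]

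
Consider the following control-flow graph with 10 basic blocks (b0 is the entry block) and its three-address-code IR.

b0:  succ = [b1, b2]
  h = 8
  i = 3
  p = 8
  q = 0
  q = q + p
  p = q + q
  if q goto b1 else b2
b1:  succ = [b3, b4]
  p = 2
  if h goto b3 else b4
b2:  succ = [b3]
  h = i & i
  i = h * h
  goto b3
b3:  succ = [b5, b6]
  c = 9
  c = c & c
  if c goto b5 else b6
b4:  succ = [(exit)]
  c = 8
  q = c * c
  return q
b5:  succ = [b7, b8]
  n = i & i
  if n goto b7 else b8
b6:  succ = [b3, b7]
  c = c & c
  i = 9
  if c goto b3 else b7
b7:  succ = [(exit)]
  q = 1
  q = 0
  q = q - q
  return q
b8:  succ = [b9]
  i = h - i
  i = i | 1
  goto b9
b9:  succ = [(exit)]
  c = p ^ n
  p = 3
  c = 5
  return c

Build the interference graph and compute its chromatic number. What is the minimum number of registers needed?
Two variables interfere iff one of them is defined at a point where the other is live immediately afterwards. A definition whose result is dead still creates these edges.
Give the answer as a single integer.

Answer: 4

Derivation:
def/use:
  b0: {h,i,p,q} / ∅
  b1: {p} / {h}
  b2: {h,i} / {i}
  b3: {c} / ∅
  b4: {c,q} / ∅
  b5: {n} / {i}
  b6: {c,i} / {c}
  b7: {q} / ∅
  b8: {i} / {h,i}
  b9: {c,p} / {n,p}

Backward fixpoint:
  b0: in=∅ out={h,i,p}
  b1: in={h,i} out={h,i,p}
  b2: in={i,p} out={h,i,p}
  b3: in={h,i,p} out={c,h,i,p}
  b4: in=∅ out=∅
  b5: in={h,i,p} out={h,i,n,p}
  b6: in={c,h,p} out={h,i,p}
  b7: in=∅ out=∅
  b8: in={h,i,n,p} out={n,p}
  b9: in={n,p} out=∅

Conflict graph:
  c — {h,i,p}
  h — {c,i,n,p,q}
  i — {c,h,n,p,q}
  n — {h,i,p}
  p — {c,h,i,n,q}
  q — {h,i,p}

Registers:
  lower bound: {c,h,i,p} mutually conflict ⇒ χ ≥ 4
  4-colouring: R0={h}  R1={i}  R2={p}  R3={c,n,q}
  χ = 4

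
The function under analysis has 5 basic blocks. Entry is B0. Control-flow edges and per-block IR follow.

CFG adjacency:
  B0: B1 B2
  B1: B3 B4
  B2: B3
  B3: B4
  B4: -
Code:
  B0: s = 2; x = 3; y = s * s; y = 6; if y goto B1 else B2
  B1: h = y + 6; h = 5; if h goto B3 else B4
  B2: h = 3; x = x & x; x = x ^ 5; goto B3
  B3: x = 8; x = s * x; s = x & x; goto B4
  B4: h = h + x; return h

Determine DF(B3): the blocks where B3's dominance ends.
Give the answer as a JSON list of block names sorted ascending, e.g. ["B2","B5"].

idom tree: B1←B0 B2←B0 B3←B0 B4←B0
Dom∩ at merges:
  B3: preds {B1,B2}: {B0,B1} ∩ {B0,B2} = {B0}; idom=B0
  B4: preds {B1,B3}: {B0,B1} ∩ {B0,B3} = {B0}; idom=B0

DF walk-up:
  B3←B1: walk B1 to B0
  B3←B2: walk B2 to B0
  B4←B1: walk B1 to B0
  B4←B3: walk B3 to B0
  DF(B0)=∅
  DF(B1)={B3,B4}
  DF(B2)={B3}
  DF(B3)={B4}
  DF(B4)=∅

DF(B3) = ["B4"]

Answer: ["B4"]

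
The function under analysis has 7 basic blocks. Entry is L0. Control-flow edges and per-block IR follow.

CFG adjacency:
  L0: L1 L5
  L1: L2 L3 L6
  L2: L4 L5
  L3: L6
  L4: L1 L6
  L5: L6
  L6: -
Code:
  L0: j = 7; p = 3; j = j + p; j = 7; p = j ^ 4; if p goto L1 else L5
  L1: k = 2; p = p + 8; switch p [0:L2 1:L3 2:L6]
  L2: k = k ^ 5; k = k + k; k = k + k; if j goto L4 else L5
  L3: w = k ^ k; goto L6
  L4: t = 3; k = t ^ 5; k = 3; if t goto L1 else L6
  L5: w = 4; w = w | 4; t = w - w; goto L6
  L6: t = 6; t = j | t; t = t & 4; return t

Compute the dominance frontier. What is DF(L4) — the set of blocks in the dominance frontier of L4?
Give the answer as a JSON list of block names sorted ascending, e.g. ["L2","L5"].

Answer: ["L1", "L6"]

Derivation:
idom tree: L1←L0 L2←L1 L3←L1 L4←L2 L5←L0 L6←L0
Dom∩ at merges:
  L1: preds {L0,L4}: {L0} ∩ {L0,L1,L2,L4} = {L0}; idom=L0
  L5: preds {L0,L2}: {L0} ∩ {L0,L1,L2} = {L0}; idom=L0
  L6: preds {L1,L3,L4,L5}: {L0,L1} ∩ {L0,L1,L3} ∩ {L0,L1,L2,L4} ∩ {L0,L5} = {L0}; idom=L0

DF derivation:
  L1←L0: walk · to L0
  L1←L4: walk L4→L2→L1 to L0
  L5←L0: walk · to L0
  L5←L2: walk L2→L1 to L0
  L6←L1: walk L1 to L0
  L6←L3: walk L3→L1 to L0
  L6←L4: walk L4→L2→L1 to L0
  L6←L5: walk L5 to L0
  L0: DF=∅
  L1: DF={L1,L5,L6}
  L2: DF={L1,L5,L6}
  L3: DF={L6}
  L4: DF={L1,L6}
  L5: DF={L6}
  L6: DF=∅

DF(L4) = ["L1", "L6"]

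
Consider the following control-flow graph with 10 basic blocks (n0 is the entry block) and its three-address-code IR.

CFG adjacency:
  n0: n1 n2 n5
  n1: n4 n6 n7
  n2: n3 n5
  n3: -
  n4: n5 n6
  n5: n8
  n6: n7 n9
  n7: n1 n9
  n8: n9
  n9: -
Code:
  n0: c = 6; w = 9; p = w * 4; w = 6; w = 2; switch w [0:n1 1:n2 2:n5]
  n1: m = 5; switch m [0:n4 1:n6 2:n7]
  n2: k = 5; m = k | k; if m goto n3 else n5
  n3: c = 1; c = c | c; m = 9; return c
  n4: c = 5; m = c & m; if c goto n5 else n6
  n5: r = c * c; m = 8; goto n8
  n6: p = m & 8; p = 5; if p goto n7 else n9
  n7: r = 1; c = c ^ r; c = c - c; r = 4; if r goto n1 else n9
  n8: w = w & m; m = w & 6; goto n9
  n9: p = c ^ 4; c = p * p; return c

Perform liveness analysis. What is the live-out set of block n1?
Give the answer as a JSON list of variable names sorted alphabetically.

def/use:
  n0: {c,p,w} / ∅
  n1: {m} / ∅
  n2: {k,m} / ∅
  n3: {c,m} / ∅
  n4: {c,m} / {m}
  n5: {m,r} / {c}
  n6: {p} / {m}
  n7: {c,r} / {c}
  n8: {m,w} / {m,w}
  n9: {c,p} / {c}

Backward fixpoint:
  live n0: ∅→{c,w}
  live n1: {c,w}→{c,m,w}
  live n2: {c,w}→{c,w}
  live n3: ∅→∅
  live n4: {m,w}→{c,m,w}
  live n5: {c,w}→{c,m,w}
  live n6: {c,m,w}→{c,w}
  live n7: {c,w}→{c,w}
  live n8: {c,m,w}→{c}
  live n9: {c}→∅

live-out(n1) = ["c", "m", "w"]

Answer: ["c", "m", "w"]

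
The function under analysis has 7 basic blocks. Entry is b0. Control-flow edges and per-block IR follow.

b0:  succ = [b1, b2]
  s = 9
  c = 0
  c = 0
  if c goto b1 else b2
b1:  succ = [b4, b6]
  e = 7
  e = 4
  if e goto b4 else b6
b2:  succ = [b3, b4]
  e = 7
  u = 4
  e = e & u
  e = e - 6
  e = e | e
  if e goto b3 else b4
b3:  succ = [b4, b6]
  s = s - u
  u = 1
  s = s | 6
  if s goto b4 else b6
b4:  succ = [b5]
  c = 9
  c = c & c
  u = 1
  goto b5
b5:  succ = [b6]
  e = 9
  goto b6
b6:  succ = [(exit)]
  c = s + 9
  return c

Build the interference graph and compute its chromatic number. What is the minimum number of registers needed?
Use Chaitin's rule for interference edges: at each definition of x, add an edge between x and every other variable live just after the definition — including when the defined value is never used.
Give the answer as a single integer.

Block summaries:
  b0 def {c,s} use ∅
  b1 def {e} use ∅
  b2 def {e,u} use ∅
  b3 def {s,u} use {s,u}
  b4 def {c,u} use ∅
  b5 def {e} use ∅
  b6 def {c} use {s}

Backward fixpoint:
  live b0: ∅→{s}
  live b1: {s}→{s}
  live b2: {s}→{s,u}
  live b3: {s,u}→{s}
  live b4: {s}→{s}
  live b5: {s}→{s}
  live b6: {s}→∅

Conflict graph:
  c — {s}
  e — {s,u}
  s — {c,e,u}
  u — {e,s}

Colouring:
  clique {e,s,u} ⇒ need ≥ 3
  assign c→R1 e→R1 s→R0 u→R2 — no edge inside a register ⇒ χ ≤ 3
  χ = 3

Answer: 3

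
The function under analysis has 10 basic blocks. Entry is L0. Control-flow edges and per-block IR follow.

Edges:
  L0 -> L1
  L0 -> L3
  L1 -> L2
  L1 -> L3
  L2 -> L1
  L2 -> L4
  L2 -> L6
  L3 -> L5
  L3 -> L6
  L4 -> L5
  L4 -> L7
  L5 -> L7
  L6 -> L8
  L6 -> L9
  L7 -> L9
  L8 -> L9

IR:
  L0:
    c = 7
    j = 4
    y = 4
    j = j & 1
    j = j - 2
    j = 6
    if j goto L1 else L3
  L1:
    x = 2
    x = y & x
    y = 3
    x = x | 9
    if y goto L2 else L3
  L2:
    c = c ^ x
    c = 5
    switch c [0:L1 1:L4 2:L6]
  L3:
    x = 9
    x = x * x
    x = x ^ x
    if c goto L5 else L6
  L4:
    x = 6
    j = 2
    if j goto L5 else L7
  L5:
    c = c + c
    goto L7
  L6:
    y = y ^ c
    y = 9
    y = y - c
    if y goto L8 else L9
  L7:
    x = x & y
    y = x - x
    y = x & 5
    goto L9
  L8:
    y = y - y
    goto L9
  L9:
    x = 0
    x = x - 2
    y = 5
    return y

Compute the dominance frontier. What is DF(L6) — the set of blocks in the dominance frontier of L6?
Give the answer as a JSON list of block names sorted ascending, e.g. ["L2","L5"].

Answer: ["L9"]

Analysis:
idom tree: L1←L0 L2←L1 L3←L0 L4←L2 L5←L0 L6←L0 L7←L0 L8←L6 L9←L0
Dom at joins:
  L1: preds {L0,L2}: {L0} ∩ {L0,L1,L2} = {L0}; idom=L0
  L3: preds {L0,L1}: {L0} ∩ {L0,L1} = {L0}; idom=L0
  L5: preds {L3,L4}: {L0,L3} ∩ {L0,L1,L2,L4} = {L0}; idom=L0
  L6: preds {L2,L3}: {L0,L1,L2} ∩ {L0,L3} = {L0}; idom=L0
  L7: preds {L4,L5}: {L0,L1,L2,L4} ∩ {L0,L5} = {L0}; idom=L0
  L9: preds {L6,L7,L8}: {L0,L6} ∩ {L0,L7} ∩ {L0,L6,L8} = {L0}; idom=L0

Frontier:
  join L1 pred L0: · stop@L0
  join L1 pred L2: L2→L1 stop@L0
  join L3 pred L0: · stop@L0
  join L3 pred L1: L1 stop@L0
  join L5 pred L3: L3 stop@L0
  join L5 pred L4: L4→L2→L1 stop@L0
  join L6 pred L2: L2→L1 stop@L0
  join L6 pred L3: L3 stop@L0
  join L7 pred L4: L4→L2→L1 stop@L0
  join L7 pred L5: L5 stop@L0
  join L9 pred L6: L6 stop@L0
  join L9 pred L7: L7 stop@L0
  join L9 pred L8: L8→L6 stop@L0
  L0 → ∅
  L1 → {L1,L3,L5,L6,L7}
  L2 → {L1,L5,L6,L7}
  L3 → {L5,L6}
  L4 → {L5,L7}
  L5 → {L7}
  L6 → {L9}
  L7 → {L9}
  L8 → {L9}
  L9 → ∅

DF(L6) = ["L9"]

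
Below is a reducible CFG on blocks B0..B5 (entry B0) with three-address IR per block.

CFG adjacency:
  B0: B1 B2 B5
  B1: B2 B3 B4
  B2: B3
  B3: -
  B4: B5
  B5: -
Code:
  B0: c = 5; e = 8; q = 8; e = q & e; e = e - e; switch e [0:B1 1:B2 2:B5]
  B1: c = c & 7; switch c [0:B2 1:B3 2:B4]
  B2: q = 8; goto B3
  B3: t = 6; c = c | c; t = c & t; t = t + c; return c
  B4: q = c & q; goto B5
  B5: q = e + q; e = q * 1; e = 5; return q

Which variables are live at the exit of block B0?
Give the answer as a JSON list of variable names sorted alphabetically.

Answer: ["c", "e", "q"]

Working:
Block summaries:
  B0: {c,e,q} / ∅
  B1: {c} / {c}
  B2: {q} / ∅
  B3: {c,t} / {c}
  B4: {q} / {c,q}
  B5: {e,q} / {e,q}

Backward fixpoint:
  B0 li=∅ lo={c,e,q}
  B1 li={c,e,q} lo={c,e,q}
  B2 li={c} lo={c}
  B3 li={c} lo=∅
  B4 li={c,e,q} lo={e,q}
  B5 li={e,q} lo=∅

live-out(B0) = ["c", "e", "q"]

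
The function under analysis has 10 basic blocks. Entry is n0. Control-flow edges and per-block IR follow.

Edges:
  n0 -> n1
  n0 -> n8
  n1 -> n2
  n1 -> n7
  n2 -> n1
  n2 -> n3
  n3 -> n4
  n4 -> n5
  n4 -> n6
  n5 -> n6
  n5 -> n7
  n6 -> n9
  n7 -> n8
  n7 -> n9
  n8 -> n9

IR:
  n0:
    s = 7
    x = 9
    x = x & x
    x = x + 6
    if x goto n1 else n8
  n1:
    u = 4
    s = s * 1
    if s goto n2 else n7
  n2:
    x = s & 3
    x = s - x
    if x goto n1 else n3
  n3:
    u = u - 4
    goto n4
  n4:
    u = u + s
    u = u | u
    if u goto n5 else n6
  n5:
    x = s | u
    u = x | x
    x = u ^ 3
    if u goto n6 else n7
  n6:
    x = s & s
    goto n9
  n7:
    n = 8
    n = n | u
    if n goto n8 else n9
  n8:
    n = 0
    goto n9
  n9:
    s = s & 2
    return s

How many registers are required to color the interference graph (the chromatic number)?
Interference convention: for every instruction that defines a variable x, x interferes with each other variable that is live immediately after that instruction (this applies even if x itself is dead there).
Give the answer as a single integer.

def/use:
  n0: {s,x} / ∅
  n1: {s,u} / {s}
  n2: {x} / {s}
  n3: {u} / {u}
  n4: {u} / {s,u}
  n5: {u,x} / {s,u}
  n6: {x} / {s}
  n7: {n} / {u}
  n8: {n} / ∅
  n9: {s} / {s}

Backward fixpoint:
  n0 li=∅ lo={s}
  n1 li={s} lo={s,u}
  n2 li={s,u} lo={s,u}
  n3 li={s,u} lo={s,u}
  n4 li={s,u} lo={s,u}
  n5 li={s,u} lo={s,u}
  n6 li={s} lo={s}
  n7 li={s,u} lo={s}
  n8 li={s} lo={s}
  n9 li={s} lo=∅

Interfere edges:
  n — {s,u}
  s — {n,u,x}
  u — {n,s,x}
  x — {s,u}

Registers:
  lower bound: {n,s,u} mutually conflict ⇒ χ ≥ 3
  assign n→c2 s→c0 u→c1 x→c2 — no edge inside a register ⇒ χ ≤ 3
  χ = 3

Answer: 3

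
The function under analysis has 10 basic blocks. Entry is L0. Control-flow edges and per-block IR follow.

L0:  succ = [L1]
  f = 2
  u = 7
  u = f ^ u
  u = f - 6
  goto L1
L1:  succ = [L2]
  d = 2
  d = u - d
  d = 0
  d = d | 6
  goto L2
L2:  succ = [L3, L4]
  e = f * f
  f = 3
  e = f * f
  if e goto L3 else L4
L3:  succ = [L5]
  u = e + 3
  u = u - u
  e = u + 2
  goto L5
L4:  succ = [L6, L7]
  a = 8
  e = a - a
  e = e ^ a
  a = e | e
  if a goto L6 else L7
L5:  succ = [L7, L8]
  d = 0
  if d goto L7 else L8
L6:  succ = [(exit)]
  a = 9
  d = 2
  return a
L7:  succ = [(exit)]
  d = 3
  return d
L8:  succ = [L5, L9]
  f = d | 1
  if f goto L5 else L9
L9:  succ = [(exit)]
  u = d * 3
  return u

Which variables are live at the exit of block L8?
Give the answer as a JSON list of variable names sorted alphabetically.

Answer: ["d"]

Working:
Block summaries:
  L0 def {f,u} use ∅
  L1 def {d} use {u}
  L2 def {e,f} use {f}
  L3 def {e,u} use {e}
  L4 def {a,e} use ∅
  L5 def {d} use ∅
  L6 def {a,d} use ∅
  L7 def {d} use ∅
  L8 def {f} use {d}
  L9 def {u} use {d}

Backward fixpoint:
  live L0: ∅→{f,u}
  live L1: {f,u}→{f}
  live L2: {f}→{e}
  live L3: {e}→∅
  live L4: ∅→∅
  live L5: ∅→{d}
  live L6: ∅→∅
  live L7: ∅→∅
  live L8: {d}→{d}
  live L9: {d}→∅

live-out(L8) = ["d"]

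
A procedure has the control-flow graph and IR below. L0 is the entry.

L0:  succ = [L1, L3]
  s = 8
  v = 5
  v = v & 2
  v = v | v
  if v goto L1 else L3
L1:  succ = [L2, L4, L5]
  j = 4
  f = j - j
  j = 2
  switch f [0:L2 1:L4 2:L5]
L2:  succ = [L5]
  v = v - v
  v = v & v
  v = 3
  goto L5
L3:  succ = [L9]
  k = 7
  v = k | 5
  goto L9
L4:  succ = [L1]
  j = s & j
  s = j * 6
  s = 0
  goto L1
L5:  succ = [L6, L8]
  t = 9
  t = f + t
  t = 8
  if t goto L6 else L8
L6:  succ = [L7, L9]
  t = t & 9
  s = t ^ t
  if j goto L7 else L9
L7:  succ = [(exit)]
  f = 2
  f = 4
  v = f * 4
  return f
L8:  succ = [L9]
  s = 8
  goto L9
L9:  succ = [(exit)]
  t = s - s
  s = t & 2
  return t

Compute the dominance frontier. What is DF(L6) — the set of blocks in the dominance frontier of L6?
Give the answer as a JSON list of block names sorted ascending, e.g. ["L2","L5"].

idom tree: L1←L0 L2←L1 L3←L0 L4←L1 L5←L1 L6←L5 L7←L6 L8←L5 L9←L0
Dom∩ at merges:
  L1: preds {L0,L4}: {L0} ∩ {L0,L1,L4} = {L0}; idom=L0
  L5: preds {L1,L2}: {L0,L1} ∩ {L0,L1,L2} = {L0,L1}; idom=L1
  L9: preds {L3,L6,L8}: {L0,L3} ∩ {L0,L1,L5,L6} ∩ {L0,L1,L5,L8} = {L0}; idom=L0

Frontier:
  join L1 pred L0: · stop@L0
  join L1 pred L4: L4→L1 stop@L0
  join L5 pred L1: · stop@L1
  join L5 pred L2: L2 stop@L1
  join L9 pred L3: L3 stop@L0
  join L9 pred L6: L6→L5→L1 stop@L0
  join L9 pred L8: L8→L5→L1 stop@L0
  L0: DF=∅
  L1: DF={L1,L9}
  L2: DF={L5}
  L3: DF={L9}
  L4: DF={L1}
  L5: DF={L9}
  L6: DF={L9}
  L7: DF=∅
  L8: DF={L9}
  L9: DF=∅

DF(L6) = ["L9"]

Answer: ["L9"]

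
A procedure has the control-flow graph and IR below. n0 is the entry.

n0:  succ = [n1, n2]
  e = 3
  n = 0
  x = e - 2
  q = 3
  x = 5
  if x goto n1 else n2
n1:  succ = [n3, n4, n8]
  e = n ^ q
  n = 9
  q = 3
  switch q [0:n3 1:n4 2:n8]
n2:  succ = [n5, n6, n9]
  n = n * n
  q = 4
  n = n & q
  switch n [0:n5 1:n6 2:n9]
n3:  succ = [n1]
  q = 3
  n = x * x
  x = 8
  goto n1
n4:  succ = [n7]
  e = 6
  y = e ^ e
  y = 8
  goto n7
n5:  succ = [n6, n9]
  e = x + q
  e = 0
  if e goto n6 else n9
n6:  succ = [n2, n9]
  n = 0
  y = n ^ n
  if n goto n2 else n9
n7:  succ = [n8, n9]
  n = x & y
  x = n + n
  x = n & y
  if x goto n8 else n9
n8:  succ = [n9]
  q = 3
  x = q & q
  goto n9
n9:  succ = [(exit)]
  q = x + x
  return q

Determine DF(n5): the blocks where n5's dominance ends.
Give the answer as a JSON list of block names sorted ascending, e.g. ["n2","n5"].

idom tree: n1←n0 n2←n0 n3←n1 n4←n1 n5←n2 n6←n2 n7←n4 n8←n1 n9←n0
Join-block Dom:
  n1: preds {n0,n3}: {n0} ∩ {n0,n1,n3} = {n0}; idom=n0
  n2: preds {n0,n6}: {n0} ∩ {n0,n2,n6} = {n0}; idom=n0
  n6: preds {n2,n5}: {n0,n2} ∩ {n0,n2,n5} = {n0,n2}; idom=n2
  n8: preds {n1,n7}: {n0,n1} ∩ {n0,n1,n4,n7} = {n0,n1}; idom=n1
  n9: preds {n2,n5,n6,n7,n8}: {n0,n2} ∩ {n0,n2,n5} ∩ {n0,n2,n6} ∩ {n0,n1,n4,n7} ∩ {n0,n1,n8} = {n0}; idom=n0

DF walk-up:
  n1←n0: walk · to n0
  n1←n3: walk n3→n1 to n0
  n2←n0: walk · to n0
  n2←n6: walk n6→n2 to n0
  n6←n2: walk · to n2
  n6←n5: walk n5 to n2
  n8←n1: walk · to n1
  n8←n7: walk n7→n4 to n1
  n9←n2: walk n2 to n0
  n9←n5: walk n5→n2 to n0
  n9←n6: walk n6→n2 to n0
  n9←n7: walk n7→n4→n1 to n0
  n9←n8: walk n8→n1 to n0
  DF(n0)=∅
  DF(n1)={n1,n9}
  DF(n2)={n2,n9}
  DF(n3)={n1}
  DF(n4)={n8,n9}
  DF(n5)={n6,n9}
  DF(n6)={n2,n9}
  DF(n7)={n8,n9}
  DF(n8)={n9}
  DF(n9)=∅

DF(n5) = ["n6", "n9"]

Answer: ["n6", "n9"]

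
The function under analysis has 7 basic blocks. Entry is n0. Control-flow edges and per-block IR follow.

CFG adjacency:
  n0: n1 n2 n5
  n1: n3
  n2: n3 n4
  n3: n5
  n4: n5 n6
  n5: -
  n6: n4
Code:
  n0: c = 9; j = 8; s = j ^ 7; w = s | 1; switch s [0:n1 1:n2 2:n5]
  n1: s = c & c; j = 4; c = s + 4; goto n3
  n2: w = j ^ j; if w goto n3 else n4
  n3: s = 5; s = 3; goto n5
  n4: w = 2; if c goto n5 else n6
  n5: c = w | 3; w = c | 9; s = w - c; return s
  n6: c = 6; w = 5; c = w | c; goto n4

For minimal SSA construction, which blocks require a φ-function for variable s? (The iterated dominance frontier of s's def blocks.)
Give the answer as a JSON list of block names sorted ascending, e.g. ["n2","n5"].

Answer: ["n3", "n5"]

Derivation:
idom tree: n1←n0 n2←n0 n3←n0 n4←n2 n5←n0 n6←n4
Dom∩ at merges:
  n3: preds {n1,n2}: {n0,n1} ∩ {n0,n2} = {n0}; idom=n0
  n4: preds {n2,n6}: {n0,n2} ∩ {n0,n2,n4,n6} = {n0,n2}; idom=n2
  n5: preds {n0,n3,n4}: {n0} ∩ {n0,n3} ∩ {n0,n2,n4} = {n0}; idom=n0

DF derivation:
  n3←n1: walk n1 to n0
  n3←n2: walk n2 to n0
  n4←n2: walk · to n2
  n4←n6: walk n6→n4 to n2
  n5←n0: walk · to n0
  n5←n3: walk n3 to n0
  n5←n4: walk n4→n2 to n0
  n0 → ∅
  n1 → {n3}
  n2 → {n3,n5}
  n3 → {n5}
  n4 → {n4,n5}
  n5 → ∅
  n6 → {n4}

φ for s: defs {n0,n1,n3,n5}
  DF⁺ = {n3,n5}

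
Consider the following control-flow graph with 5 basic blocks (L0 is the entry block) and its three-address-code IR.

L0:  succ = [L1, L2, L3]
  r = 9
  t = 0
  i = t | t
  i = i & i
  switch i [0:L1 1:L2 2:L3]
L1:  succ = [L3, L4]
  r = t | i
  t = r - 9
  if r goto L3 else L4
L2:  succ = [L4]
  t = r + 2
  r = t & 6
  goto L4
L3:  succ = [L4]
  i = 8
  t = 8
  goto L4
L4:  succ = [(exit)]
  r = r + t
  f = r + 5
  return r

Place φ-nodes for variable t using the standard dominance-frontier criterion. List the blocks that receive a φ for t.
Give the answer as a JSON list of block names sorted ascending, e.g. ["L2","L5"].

Answer: ["L3", "L4"]

Derivation:
idom tree: L1←L0 L2←L0 L3←L0 L4←L0
Join-block Dom:
  L3: preds {L0,L1}: {L0} ∩ {L0,L1} = {L0}; idom=L0
  L4: preds {L1,L2,L3}: {L0,L1} ∩ {L0,L2} ∩ {L0,L3} = {L0}; idom=L0

Frontier:
  L3←L0: walk · to L0
  L3←L1: walk L1 to L0
  L4←L1: walk L1 to L0
  L4←L2: walk L2 to L0
  L4←L3: walk L3 to L0
  L0: DF=∅
  L1: DF={L3,L4}
  L2: DF={L4}
  L3: DF={L4}
  L4: DF=∅

φ for t: defs {L0,L1,L2,L3}
  DF⁺ = {L3,L4}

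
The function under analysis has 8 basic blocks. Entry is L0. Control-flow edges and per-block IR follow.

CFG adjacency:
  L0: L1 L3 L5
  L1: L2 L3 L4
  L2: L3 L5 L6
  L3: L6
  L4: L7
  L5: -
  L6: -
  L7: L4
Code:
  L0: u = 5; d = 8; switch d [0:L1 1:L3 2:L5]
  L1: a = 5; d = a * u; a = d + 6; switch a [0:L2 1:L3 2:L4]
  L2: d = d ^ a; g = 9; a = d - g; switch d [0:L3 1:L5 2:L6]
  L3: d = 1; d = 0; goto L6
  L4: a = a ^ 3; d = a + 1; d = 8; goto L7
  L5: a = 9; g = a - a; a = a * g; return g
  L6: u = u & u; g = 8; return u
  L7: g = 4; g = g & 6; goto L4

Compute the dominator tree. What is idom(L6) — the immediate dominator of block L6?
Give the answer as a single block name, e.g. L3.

Answer: L0

Working:
idom tree: L1←L0 L2←L1 L3←L0 L4←L1 L5←L0 L6←L0 L7←L4
Dom∩ at merges:
  L3: preds {L0,L1,L2}: {L0} ∩ {L0,L1} ∩ {L0,L1,L2} = {L0}; idom=L0
  L4: preds {L1,L7}: {L0,L1} ∩ {L0,L1,L4,L7} = {L0,L1}; idom=L1
  L5: preds {L0,L2}: {L0} ∩ {L0,L1,L2} = {L0}; idom=L0
  L6: preds {L2,L3}: {L0,L1,L2} ∩ {L0,L3} = {L0}; idom=L0

idom(L6) = L0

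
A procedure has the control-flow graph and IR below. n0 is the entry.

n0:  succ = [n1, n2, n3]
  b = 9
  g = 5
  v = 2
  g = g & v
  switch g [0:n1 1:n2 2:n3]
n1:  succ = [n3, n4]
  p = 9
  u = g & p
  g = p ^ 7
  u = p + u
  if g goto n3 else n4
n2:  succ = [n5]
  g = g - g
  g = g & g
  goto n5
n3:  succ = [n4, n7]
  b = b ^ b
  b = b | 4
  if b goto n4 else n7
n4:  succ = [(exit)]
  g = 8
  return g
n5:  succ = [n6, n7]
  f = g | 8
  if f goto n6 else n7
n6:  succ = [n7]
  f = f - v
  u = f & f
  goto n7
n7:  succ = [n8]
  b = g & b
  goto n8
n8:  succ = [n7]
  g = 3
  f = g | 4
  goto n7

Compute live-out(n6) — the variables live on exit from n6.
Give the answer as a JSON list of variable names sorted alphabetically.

Per-block:
  n0: def={b,g,v} ue=∅
  n1: def={g,p,u} ue={g}
  n2: def={g} ue={g}
  n3: def={b} ue={b}
  n4: def={g} ue=∅
  n5: def={f} ue={g}
  n6: def={f,u} ue={f,v}
  n7: def={b} ue={b,g}
  n8: def={f,g} ue=∅

Backward fixpoint:
  n0 li=∅ lo={b,g,v}
  n1 li={b,g} lo={b,g}
  n2 li={b,g,v} lo={b,g,v}
  n3 li={b,g} lo={b,g}
  n4 li=∅ lo=∅
  n5 li={b,g,v} lo={b,f,g,v}
  n6 li={b,f,g,v} lo={b,g}
  n7 li={b,g} lo={b}
  n8 li={b} lo={b,g}

live-out(n6) = ["b", "g"]

Answer: ["b", "g"]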